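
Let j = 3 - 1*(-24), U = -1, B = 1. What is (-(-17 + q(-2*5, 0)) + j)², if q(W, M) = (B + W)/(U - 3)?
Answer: 27889/16 ≈ 1743.1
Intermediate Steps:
q(W, M) = -¼ - W/4 (q(W, M) = (1 + W)/(-1 - 3) = (1 + W)/(-4) = (1 + W)*(-¼) = -¼ - W/4)
j = 27 (j = 3 + 24 = 27)
(-(-17 + q(-2*5, 0)) + j)² = (-(-17 + (-¼ - (-1)*5/2)) + 27)² = (-(-17 + (-¼ - ¼*(-10))) + 27)² = (-(-17 + (-¼ + 5/2)) + 27)² = (-(-17 + 9/4) + 27)² = (-1*(-59/4) + 27)² = (59/4 + 27)² = (167/4)² = 27889/16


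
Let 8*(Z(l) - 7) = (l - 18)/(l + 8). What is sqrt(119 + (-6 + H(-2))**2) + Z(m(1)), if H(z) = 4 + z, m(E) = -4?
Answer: 101/16 + 3*sqrt(15) ≈ 17.931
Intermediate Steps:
Z(l) = 7 + (-18 + l)/(8*(8 + l)) (Z(l) = 7 + ((l - 18)/(l + 8))/8 = 7 + ((-18 + l)/(8 + l))/8 = 7 + (-18 + l)/(8*(8 + l)))
sqrt(119 + (-6 + H(-2))**2) + Z(m(1)) = sqrt(119 + (-6 + (4 - 2))**2) + (430 + 57*(-4))/(8*(8 - 4)) = sqrt(119 + (-6 + 2)**2) + (1/8)*(430 - 228)/4 = sqrt(119 + (-4)**2) + (1/8)*(1/4)*202 = sqrt(119 + 16) + 101/16 = sqrt(135) + 101/16 = 3*sqrt(15) + 101/16 = 101/16 + 3*sqrt(15)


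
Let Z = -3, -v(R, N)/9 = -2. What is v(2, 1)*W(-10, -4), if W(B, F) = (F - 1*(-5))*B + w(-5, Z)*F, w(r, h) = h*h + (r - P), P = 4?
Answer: -180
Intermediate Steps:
v(R, N) = 18 (v(R, N) = -9*(-2) = 18)
w(r, h) = -4 + r + h² (w(r, h) = h*h + (r - 1*4) = h² + (r - 4) = h² + (-4 + r) = -4 + r + h²)
W(B, F) = B*(5 + F) (W(B, F) = (F - 1*(-5))*B + (-4 - 5 + (-3)²)*F = (F + 5)*B + (-4 - 5 + 9)*F = (5 + F)*B + 0*F = B*(5 + F) + 0 = B*(5 + F))
v(2, 1)*W(-10, -4) = 18*(-10*(5 - 4)) = 18*(-10*1) = 18*(-10) = -180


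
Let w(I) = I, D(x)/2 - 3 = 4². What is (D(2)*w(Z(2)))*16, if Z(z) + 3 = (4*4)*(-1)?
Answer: -11552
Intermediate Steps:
D(x) = 38 (D(x) = 6 + 2*4² = 6 + 2*16 = 6 + 32 = 38)
Z(z) = -19 (Z(z) = -3 + (4*4)*(-1) = -3 + 16*(-1) = -3 - 16 = -19)
(D(2)*w(Z(2)))*16 = (38*(-19))*16 = -722*16 = -11552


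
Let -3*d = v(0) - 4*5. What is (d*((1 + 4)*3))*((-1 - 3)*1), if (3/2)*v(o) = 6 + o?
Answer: -320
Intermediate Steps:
v(o) = 4 + 2*o/3 (v(o) = 2*(6 + o)/3 = 4 + 2*o/3)
d = 16/3 (d = -((4 + (⅔)*0) - 4*5)/3 = -((4 + 0) - 20)/3 = -(4 - 20)/3 = -⅓*(-16) = 16/3 ≈ 5.3333)
(d*((1 + 4)*3))*((-1 - 3)*1) = (16*((1 + 4)*3)/3)*((-1 - 3)*1) = (16*(5*3)/3)*(-4*1) = ((16/3)*15)*(-4) = 80*(-4) = -320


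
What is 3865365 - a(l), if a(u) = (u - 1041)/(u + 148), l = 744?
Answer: 3447905877/892 ≈ 3.8654e+6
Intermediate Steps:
a(u) = (-1041 + u)/(148 + u)
3865365 - a(l) = 3865365 - (-1041 + 744)/(148 + 744) = 3865365 - (-297)/892 = 3865365 - 1*(-297/892) = 3865365 + 297/892 = 3447905877/892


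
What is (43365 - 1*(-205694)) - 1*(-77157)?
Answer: 326216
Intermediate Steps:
(43365 - 1*(-205694)) - 1*(-77157) = (43365 + 205694) + 77157 = 249059 + 77157 = 326216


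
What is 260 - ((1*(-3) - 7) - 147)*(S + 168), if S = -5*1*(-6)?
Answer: 31346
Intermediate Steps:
S = 30 (S = -5*(-6) = 30)
260 - ((1*(-3) - 7) - 147)*(S + 168) = 260 - ((1*(-3) - 7) - 147)*(30 + 168) = 260 - ((-3 - 7) - 147)*198 = 260 - (-10 - 147)*198 = 260 - (-157)*198 = 260 - 1*(-31086) = 260 + 31086 = 31346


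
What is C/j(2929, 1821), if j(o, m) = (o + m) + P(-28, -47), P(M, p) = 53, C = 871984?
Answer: 871984/4803 ≈ 181.55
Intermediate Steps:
j(o, m) = 53 + m + o (j(o, m) = (o + m) + 53 = (m + o) + 53 = 53 + m + o)
C/j(2929, 1821) = 871984/(53 + 1821 + 2929) = 871984/4803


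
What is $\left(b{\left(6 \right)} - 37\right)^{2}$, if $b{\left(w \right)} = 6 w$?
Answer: $1$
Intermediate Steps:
$\left(b{\left(6 \right)} - 37\right)^{2} = \left(6 \cdot 6 - 37\right)^{2} = \left(36 - 37\right)^{2} = \left(-1\right)^{2} = 1$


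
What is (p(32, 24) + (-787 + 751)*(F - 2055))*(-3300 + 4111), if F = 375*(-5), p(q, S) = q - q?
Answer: 114740280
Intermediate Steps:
p(q, S) = 0
F = -1875
(p(32, 24) + (-787 + 751)*(F - 2055))*(-3300 + 4111) = (0 + (-787 + 751)*(-1875 - 2055))*(-3300 + 4111) = (0 - 36*(-3930))*811 = (0 + 141480)*811 = 141480*811 = 114740280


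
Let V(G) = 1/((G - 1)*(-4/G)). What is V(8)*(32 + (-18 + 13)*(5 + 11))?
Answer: 96/7 ≈ 13.714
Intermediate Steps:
V(G) = -G/(4*(-1 + G)) (V(G) = 1/((-1 + G)*(-4/G)) = 1/(-4*(-1 + G)/G) = 1*(-G/(4*(-1 + G))) = -G/(4*(-1 + G)))
V(8)*(32 + (-18 + 13)*(5 + 11)) = (-1*8/(-4 + 4*8))*(32 + (-18 + 13)*(5 + 11)) = (-1*8/(-4 + 32))*(32 - 5*16) = (-1*8/28)*(32 - 80) = -1*8*1/28*(-48) = -2/7*(-48) = 96/7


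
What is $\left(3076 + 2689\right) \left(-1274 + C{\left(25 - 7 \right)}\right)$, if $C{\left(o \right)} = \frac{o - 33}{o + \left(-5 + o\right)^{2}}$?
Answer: $- \frac{1373528545}{187} \approx -7.3451 \cdot 10^{6}$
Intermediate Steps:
$C{\left(o \right)} = \frac{-33 + o}{o + \left(-5 + o\right)^{2}}$
$\left(3076 + 2689\right) \left(-1274 + C{\left(25 - 7 \right)}\right) = \left(3076 + 2689\right) \left(-1274 + \frac{-33 + \left(25 - 7\right)}{\left(25 - 7\right) + \left(-5 + \left(25 - 7\right)\right)^{2}}\right) = 5765 \left(-1274 + \frac{-33 + 18}{18 + \left(-5 + 18\right)^{2}}\right) = 5765 \left(-1274 + \frac{1}{18 + 13^{2}} \left(-15\right)\right) = 5765 \left(-1274 + \frac{1}{18 + 169} \left(-15\right)\right) = 5765 \left(-1274 + \frac{1}{187} \left(-15\right)\right) = 5765 \left(-1274 - \frac{15}{187}\right) = 5765 \left(- \frac{238253}{187}\right) = - \frac{1373528545}{187}$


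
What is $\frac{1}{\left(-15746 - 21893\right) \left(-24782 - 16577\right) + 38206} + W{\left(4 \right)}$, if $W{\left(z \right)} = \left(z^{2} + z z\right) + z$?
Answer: $\frac{56042985853}{1556749607} \approx 36.0$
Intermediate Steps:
$W{\left(z \right)} = z + 2 z^{2}$ ($W{\left(z \right)} = \left(z^{2} + z^{2}\right) + z = 2 z^{2} + z = z + 2 z^{2}$)
$\frac{1}{\left(-15746 - 21893\right) \left(-24782 - 16577\right) + 38206} + W{\left(4 \right)} = \frac{1}{\left(-15746 - 21893\right) \left(-24782 - 16577\right) + 38206} + 4 \left(1 + 2 \cdot 4\right) = \frac{1}{\left(-37639\right) \left(-41359\right) + 38206} + 4 \left(1 + 8\right) = \frac{1}{1556711401 + 38206} + 4 \cdot 9 = \frac{1}{1556749607} + 36 = \frac{56042985853}{1556749607}$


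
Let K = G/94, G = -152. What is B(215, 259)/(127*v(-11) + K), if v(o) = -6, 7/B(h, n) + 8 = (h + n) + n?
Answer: -329/26020250 ≈ -1.2644e-5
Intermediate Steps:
B(h, n) = 7/(-8 + h + 2*n) (B(h, n) = 7/(-8 + ((h + n) + n)) = 7/(-8 + (h + 2*n)) = 7/(-8 + h + 2*n))
K = -76/47 (K = -152/94 = -152*1/94 = -76/47 ≈ -1.6170)
B(215, 259)/(127*v(-11) + K) = (7/(-8 + 215 + 2*259))/(127*(-6) - 76/47) = (7/(-8 + 215 + 518))/(-762 - 76/47) = (7/725)/(-35890/47) = (7*(1/725))*(-47/35890) = (7/725)*(-47/35890) = -329/26020250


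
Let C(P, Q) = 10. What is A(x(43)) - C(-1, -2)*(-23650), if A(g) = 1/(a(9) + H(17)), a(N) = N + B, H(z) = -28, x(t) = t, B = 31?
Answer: 2838001/12 ≈ 2.3650e+5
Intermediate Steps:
a(N) = 31 + N (a(N) = N + 31 = 31 + N)
A(g) = 1/12 (A(g) = 1/((31 + 9) - 28) = 1/(40 - 28) = 1/12)
A(x(43)) - C(-1, -2)*(-23650) = 1/12 - 10*(-23650) = 1/12 - 1*(-236500) = 1/12 + 236500 = 2838001/12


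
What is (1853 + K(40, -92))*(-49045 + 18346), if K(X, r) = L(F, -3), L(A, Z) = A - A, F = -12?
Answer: -56885247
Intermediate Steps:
L(A, Z) = 0
K(X, r) = 0
(1853 + K(40, -92))*(-49045 + 18346) = (1853 + 0)*(-49045 + 18346) = 1853*(-30699) = -56885247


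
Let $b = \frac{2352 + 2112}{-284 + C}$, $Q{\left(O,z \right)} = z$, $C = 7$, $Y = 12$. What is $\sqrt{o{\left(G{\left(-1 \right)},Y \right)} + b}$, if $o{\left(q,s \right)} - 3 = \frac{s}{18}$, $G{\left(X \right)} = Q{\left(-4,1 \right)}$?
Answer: $\frac{i \sqrt{8596695}}{831} \approx 3.5283 i$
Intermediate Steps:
$G{\left(X \right)} = 1$
$o{\left(q,s \right)} = 3 + \frac{s}{18}$
$b = - \frac{4464}{277}$ ($b = \frac{2352 + 2112}{-284 + 7} = \frac{4464}{-277} = 4464 \left(- \frac{1}{277}\right) = - \frac{4464}{277} \approx -16.116$)
$\sqrt{o{\left(G{\left(-1 \right)},Y \right)} + b} = \sqrt{\left(3 + \frac{1}{18} \cdot 12\right) - \frac{4464}{277}} = \sqrt{\left(3 + \frac{2}{3}\right) - \frac{4464}{277}} = \sqrt{\frac{11}{3} - \frac{4464}{277}} = \sqrt{- \frac{10345}{831}} = \frac{i \sqrt{8596695}}{831}$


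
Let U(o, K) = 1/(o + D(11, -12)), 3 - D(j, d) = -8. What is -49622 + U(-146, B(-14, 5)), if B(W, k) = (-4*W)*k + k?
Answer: -6698971/135 ≈ -49622.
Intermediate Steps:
D(j, d) = 11 (D(j, d) = 3 - 1*(-8) = 3 + 8 = 11)
B(W, k) = k - 4*W*k (B(W, k) = -4*W*k + k = k - 4*W*k)
U(o, K) = 1/(11 + o) (U(o, K) = 1/(o + 11) = 1/(11 + o))
-49622 + U(-146, B(-14, 5)) = -49622 + 1/(11 - 146) = -49622 + 1/(-135) = -49622 - 1/135 = -6698971/135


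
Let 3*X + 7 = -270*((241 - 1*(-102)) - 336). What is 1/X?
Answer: -3/1897 ≈ -0.0015814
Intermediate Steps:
X = -1897/3 (X = -7/3 + (-270*((241 - 1*(-102)) - 336))/3 = -7/3 + (-270*((241 + 102) - 336))/3 = -7/3 + (-270*(343 - 336))/3 = -7/3 + (-270*7)/3 = -7/3 + (⅓)*(-1890) = -7/3 - 630 = -1897/3 ≈ -632.33)
1/X = 1/(-1897/3) = -3/1897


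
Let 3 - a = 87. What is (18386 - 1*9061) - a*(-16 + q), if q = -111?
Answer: -1343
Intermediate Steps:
a = -84 (a = 3 - 1*87 = 3 - 87 = -84)
(18386 - 1*9061) - a*(-16 + q) = (18386 - 1*9061) - (-84)*(-16 - 111) = (18386 - 9061) - (-84)*(-127) = 9325 - 1*10668 = 9325 - 10668 = -1343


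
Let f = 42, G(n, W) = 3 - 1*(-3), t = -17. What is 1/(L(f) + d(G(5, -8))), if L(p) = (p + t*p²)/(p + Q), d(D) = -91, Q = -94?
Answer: 26/12607 ≈ 0.0020623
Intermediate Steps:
G(n, W) = 6 (G(n, W) = 3 + 3 = 6)
L(p) = (p - 17*p²)/(-94 + p) (L(p) = (p - 17*p²)/(p - 94) = (p - 17*p²)/(-94 + p))
1/(L(f) + d(G(5, -8))) = 1/(42*(1 - 17*42)/(-94 + 42) - 91) = 1/(42*(1 - 714)/(-52) - 91) = 1/(42*(-1/52)*(-713) - 91) = 1/(14973/26 - 91) = 1/(12607/26) = 26/12607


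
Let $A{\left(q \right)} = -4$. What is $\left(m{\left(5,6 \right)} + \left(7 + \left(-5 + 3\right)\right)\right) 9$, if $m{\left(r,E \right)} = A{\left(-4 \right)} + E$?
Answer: $63$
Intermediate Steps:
$m{\left(r,E \right)} = -4 + E$
$\left(m{\left(5,6 \right)} + \left(7 + \left(-5 + 3\right)\right)\right) 9 = \left(\left(-4 + 6\right) + \left(7 + \left(-5 + 3\right)\right)\right) 9 = \left(2 + \left(7 - 2\right)\right) 9 = \left(2 + 5\right) 9 = 7 \cdot 9 = 63$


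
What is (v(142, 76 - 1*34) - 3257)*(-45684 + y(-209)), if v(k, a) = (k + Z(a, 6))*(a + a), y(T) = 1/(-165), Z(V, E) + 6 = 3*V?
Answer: -141342431611/165 ≈ -8.5662e+8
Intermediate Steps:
Z(V, E) = -6 + 3*V
y(T) = -1/165
v(k, a) = 2*a*(-6 + k + 3*a) (v(k, a) = (k + (-6 + 3*a))*(a + a) = (-6 + k + 3*a)*(2*a) = 2*a*(-6 + k + 3*a))
(v(142, 76 - 1*34) - 3257)*(-45684 + y(-209)) = (2*(76 - 1*34)*(-6 + 142 + 3*(76 - 1*34)) - 3257)*(-45684 - 1/165) = (2*(76 - 34)*(-6 + 142 + 3*(76 - 34)) - 3257)*(-7537861/165) = (2*42*(-6 + 142 + 3*42) - 3257)*(-7537861/165) = (2*42*(-6 + 142 + 126) - 3257)*(-7537861/165) = (2*42*262 - 3257)*(-7537861/165) = (22008 - 3257)*(-7537861/165) = 18751*(-7537861/165) = -141342431611/165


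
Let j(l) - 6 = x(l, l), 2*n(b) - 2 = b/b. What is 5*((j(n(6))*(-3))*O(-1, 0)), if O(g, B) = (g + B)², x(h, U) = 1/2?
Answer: -195/2 ≈ -97.500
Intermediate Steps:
x(h, U) = ½
O(g, B) = (B + g)²
n(b) = 3/2 (n(b) = 1 + (b/b)/2 = 1 + (½)*1 = 1 + ½ = 3/2)
j(l) = 13/2 (j(l) = 6 + ½ = 13/2)
5*((j(n(6))*(-3))*O(-1, 0)) = 5*(((13/2)*(-3))*(0 - 1)²) = 5*(-39/2*(-1)²) = 5*(-39/2*1) = 5*(-39/2) = -195/2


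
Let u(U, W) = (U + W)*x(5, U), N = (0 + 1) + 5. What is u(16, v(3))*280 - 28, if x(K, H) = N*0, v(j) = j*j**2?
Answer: -28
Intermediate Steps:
N = 6 (N = 1 + 5 = 6)
v(j) = j**3
x(K, H) = 0 (x(K, H) = 6*0 = 0)
u(U, W) = 0 (u(U, W) = (U + W)*0 = 0)
u(16, v(3))*280 - 28 = 0*280 - 28 = 0 - 28 = -28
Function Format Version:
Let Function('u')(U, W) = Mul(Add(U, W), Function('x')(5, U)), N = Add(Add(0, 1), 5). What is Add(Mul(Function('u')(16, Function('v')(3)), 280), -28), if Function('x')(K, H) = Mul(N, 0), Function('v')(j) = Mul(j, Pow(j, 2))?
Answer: -28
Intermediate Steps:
N = 6 (N = Add(1, 5) = 6)
Function('v')(j) = Pow(j, 3)
Function('x')(K, H) = 0 (Function('x')(K, H) = Mul(6, 0) = 0)
Function('u')(U, W) = 0 (Function('u')(U, W) = Mul(Add(U, W), 0) = 0)
Add(Mul(Function('u')(16, Function('v')(3)), 280), -28) = Add(Mul(0, 280), -28) = Add(0, -28) = -28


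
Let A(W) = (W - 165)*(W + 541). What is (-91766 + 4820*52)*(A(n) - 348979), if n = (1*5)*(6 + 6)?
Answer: -65469433416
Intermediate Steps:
n = 60 (n = 5*12 = 60)
A(W) = (-165 + W)*(541 + W)
(-91766 + 4820*52)*(A(n) - 348979) = (-91766 + 4820*52)*((-89265 + 60**2 + 376*60) - 348979) = (-91766 + 250640)*((-89265 + 3600 + 22560) - 348979) = 158874*(-63105 - 348979) = 158874*(-412084) = -65469433416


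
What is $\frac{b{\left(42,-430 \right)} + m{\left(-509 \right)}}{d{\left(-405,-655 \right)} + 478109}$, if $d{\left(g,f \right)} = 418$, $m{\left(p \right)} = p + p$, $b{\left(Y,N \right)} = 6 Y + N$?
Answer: $- \frac{1196}{478527} \approx -0.0024993$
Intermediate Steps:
$b{\left(Y,N \right)} = N + 6 Y$
$m{\left(p \right)} = 2 p$
$\frac{b{\left(42,-430 \right)} + m{\left(-509 \right)}}{d{\left(-405,-655 \right)} + 478109} = \frac{\left(-430 + 6 \cdot 42\right) + 2 \left(-509\right)}{418 + 478109} = \frac{\left(-430 + 252\right) - 1018}{478527} = \left(-178 - 1018\right) \frac{1}{478527} = \left(-1196\right) \frac{1}{478527} = - \frac{1196}{478527}$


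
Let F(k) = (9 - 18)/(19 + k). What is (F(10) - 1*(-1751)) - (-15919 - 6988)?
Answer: 715073/29 ≈ 24658.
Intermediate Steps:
F(k) = -9/(19 + k)
(F(10) - 1*(-1751)) - (-15919 - 6988) = (-9/(19 + 10) - 1*(-1751)) - (-15919 - 6988) = (-9/29 + 1751) - 1*(-22907) = (-9*1/29 + 1751) + 22907 = (-9/29 + 1751) + 22907 = 50770/29 + 22907 = 715073/29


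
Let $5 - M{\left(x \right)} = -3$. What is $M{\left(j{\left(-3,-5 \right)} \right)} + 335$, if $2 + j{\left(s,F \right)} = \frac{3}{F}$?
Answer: $343$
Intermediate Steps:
$j{\left(s,F \right)} = -2 + \frac{3}{F}$
$M{\left(x \right)} = 8$ ($M{\left(x \right)} = 5 - -3 = 5 + 3 = 8$)
$M{\left(j{\left(-3,-5 \right)} \right)} + 335 = 8 + 335 = 343$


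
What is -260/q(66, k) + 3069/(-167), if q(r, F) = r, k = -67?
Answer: -122987/5511 ≈ -22.317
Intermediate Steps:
-260/q(66, k) + 3069/(-167) = -260/66 + 3069/(-167) = -260*1/66 + 3069*(-1/167) = -130/33 - 3069/167 = -122987/5511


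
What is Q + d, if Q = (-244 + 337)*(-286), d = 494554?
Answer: 467956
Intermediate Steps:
Q = -26598 (Q = 93*(-286) = -26598)
Q + d = -26598 + 494554 = 467956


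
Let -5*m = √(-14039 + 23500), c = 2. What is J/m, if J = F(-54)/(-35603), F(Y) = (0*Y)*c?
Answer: 0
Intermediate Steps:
F(Y) = 0 (F(Y) = (0*Y)*2 = 0*2 = 0)
J = 0 (J = 0/(-35603) = 0*(-1/35603) = 0)
m = -√9461/5 (m = -√(-14039 + 23500)/5 = -√9461/5 ≈ -19.454)
J/m = 0/((-√9461/5)) = 0*(-5*√9461/9461) = 0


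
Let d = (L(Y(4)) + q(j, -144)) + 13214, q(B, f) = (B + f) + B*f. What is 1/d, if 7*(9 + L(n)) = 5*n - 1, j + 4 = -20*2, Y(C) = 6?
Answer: 7/135500 ≈ 5.1661e-5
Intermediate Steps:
j = -44 (j = -4 - 20*2 = -4 - 40 = -44)
L(n) = -64/7 + 5*n/7 (L(n) = -9 + (5*n - 1)/7 = -9 + (-1 + 5*n)/7 = -9 + (-⅐ + 5*n/7) = -64/7 + 5*n/7)
q(B, f) = B + f + B*f
d = 135500/7 (d = ((-64/7 + (5/7)*6) + (-44 - 144 - 44*(-144))) + 13214 = ((-64/7 + 30/7) + (-44 - 144 + 6336)) + 13214 = (-34/7 + 6148) + 13214 = 43002/7 + 13214 = 135500/7 ≈ 19357.)
1/d = 1/(135500/7) = 7/135500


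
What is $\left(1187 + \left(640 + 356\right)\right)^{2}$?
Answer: $4765489$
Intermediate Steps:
$\left(1187 + \left(640 + 356\right)\right)^{2} = \left(1187 + 996\right)^{2} = 2183^{2} = 4765489$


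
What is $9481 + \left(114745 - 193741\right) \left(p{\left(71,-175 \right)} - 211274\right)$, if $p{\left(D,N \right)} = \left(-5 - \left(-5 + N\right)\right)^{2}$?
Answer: $14270557885$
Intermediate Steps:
$p{\left(D,N \right)} = N^{2}$ ($p{\left(D,N \right)} = \left(- N\right)^{2} = N^{2}$)
$9481 + \left(114745 - 193741\right) \left(p{\left(71,-175 \right)} - 211274\right) = 9481 + \left(114745 - 193741\right) \left(\left(-175\right)^{2} - 211274\right) = 9481 - 78996 \left(30625 - 211274\right) = 9481 - -14270548404 = 9481 + 14270548404 = 14270557885$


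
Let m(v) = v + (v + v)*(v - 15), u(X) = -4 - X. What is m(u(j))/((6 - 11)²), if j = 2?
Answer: 246/25 ≈ 9.8400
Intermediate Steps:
m(v) = v + 2*v*(-15 + v) (m(v) = v + (2*v)*(-15 + v) = v + 2*v*(-15 + v))
m(u(j))/((6 - 11)²) = ((-4 - 1*2)*(-29 + 2*(-4 - 1*2)))/((6 - 11)²) = ((-4 - 2)*(-29 + 2*(-4 - 2)))/((-5)²) = -6*(-29 + 2*(-6))/25 = -6*(-29 - 12)*(1/25) = -6*(-41)*(1/25) = 246*(1/25) = 246/25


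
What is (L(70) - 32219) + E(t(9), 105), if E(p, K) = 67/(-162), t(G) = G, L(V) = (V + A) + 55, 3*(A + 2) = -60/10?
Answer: -5199943/162 ≈ -32098.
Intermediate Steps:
A = -4 (A = -2 + (-60/10)/3 = -2 + (-60*⅒)/3 = -2 + (⅓)*(-6) = -2 - 2 = -4)
L(V) = 51 + V (L(V) = (V - 4) + 55 = (-4 + V) + 55 = 51 + V)
E(p, K) = -67/162 (E(p, K) = 67*(-1/162) = -67/162)
(L(70) - 32219) + E(t(9), 105) = ((51 + 70) - 32219) - 67/162 = (121 - 32219) - 67/162 = -32098 - 67/162 = -5199943/162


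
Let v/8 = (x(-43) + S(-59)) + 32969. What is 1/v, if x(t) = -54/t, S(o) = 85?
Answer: 43/11371008 ≈ 3.7815e-6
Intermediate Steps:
v = 11371008/43 (v = 8*((-54/(-43) + 85) + 32969) = 8*((-54*(-1/43) + 85) + 32969) = 8*((54/43 + 85) + 32969) = 8*(3709/43 + 32969) = 8*(1421376/43) = 11371008/43 ≈ 2.6444e+5)
1/v = 1/(11371008/43) = 43/11371008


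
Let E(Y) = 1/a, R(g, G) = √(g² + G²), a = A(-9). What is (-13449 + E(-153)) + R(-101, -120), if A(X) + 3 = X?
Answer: -161389/12 + √24601 ≈ -13292.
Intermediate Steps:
A(X) = -3 + X
a = -12 (a = -3 - 9 = -12)
R(g, G) = √(G² + g²)
E(Y) = -1/12 (E(Y) = 1/(-12) = -1/12)
(-13449 + E(-153)) + R(-101, -120) = (-13449 - 1/12) + √((-120)² + (-101)²) = -161389/12 + √(14400 + 10201) = -161389/12 + √24601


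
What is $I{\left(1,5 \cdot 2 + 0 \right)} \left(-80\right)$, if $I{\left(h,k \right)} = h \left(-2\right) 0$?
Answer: $0$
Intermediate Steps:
$I{\left(h,k \right)} = 0$ ($I{\left(h,k \right)} = - 2 h 0 = 0$)
$I{\left(1,5 \cdot 2 + 0 \right)} \left(-80\right) = 0 \left(-80\right) = 0$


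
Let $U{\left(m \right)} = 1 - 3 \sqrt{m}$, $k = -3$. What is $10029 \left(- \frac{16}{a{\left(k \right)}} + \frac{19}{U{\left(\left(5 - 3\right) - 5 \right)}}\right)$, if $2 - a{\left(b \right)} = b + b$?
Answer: $\frac{10029 \left(- 6 \sqrt{3} + 17 i\right)}{i + 3 \sqrt{3}} \approx -13253.0 + 35362.0 i$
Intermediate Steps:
$a{\left(b \right)} = 2 - 2 b$ ($a{\left(b \right)} = 2 - \left(b + b\right) = 2 - 2 b$)
$U{\left(m \right)} = 1 - 3 \sqrt{m}$
$10029 \left(- \frac{16}{a{\left(k \right)}} + \frac{19}{U{\left(\left(5 - 3\right) - 5 \right)}}\right) = 10029 \left(- \frac{16}{2 - -6} + \frac{19}{1 - 3 \sqrt{\left(5 - 3\right) - 5}}\right) = 10029 \left(- \frac{16}{2 + 6} + \frac{19}{1 - 3 \sqrt{\left(5 - 3\right) - 5}}\right) = 10029 \left(- \frac{16}{8} + \frac{19}{1 - 3 \sqrt{2 - 5}}\right) = 10029 \left(\left(-16\right) \frac{1}{8} + \frac{19}{1 - 3 \sqrt{-3}}\right) = 10029 \left(-2 + \frac{19}{1 - 3 i \sqrt{3}}\right) = -20058 + \frac{190551}{1 - 3 i \sqrt{3}}$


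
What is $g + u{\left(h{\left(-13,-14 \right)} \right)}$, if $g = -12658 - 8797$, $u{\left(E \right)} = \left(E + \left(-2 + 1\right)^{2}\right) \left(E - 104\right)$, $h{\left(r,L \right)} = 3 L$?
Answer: $-15469$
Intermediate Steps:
$u{\left(E \right)} = \left(1 + E\right) \left(-104 + E\right)$ ($u{\left(E \right)} = \left(E + \left(-1\right)^{2}\right) \left(-104 + E\right) = \left(E + 1\right) \left(-104 + E\right) = \left(1 + E\right) \left(-104 + E\right)$)
$g = -21455$ ($g = -12658 - 8797 = -21455$)
$g + u{\left(h{\left(-13,-14 \right)} \right)} = -21455 - \left(104 - 1764 + 103 \cdot 3 \left(-14\right)\right) = -21455 - \left(-4222 - 1764\right) = -21455 + \left(-104 + 1764 + 4326\right) = -21455 + 5986 = -15469$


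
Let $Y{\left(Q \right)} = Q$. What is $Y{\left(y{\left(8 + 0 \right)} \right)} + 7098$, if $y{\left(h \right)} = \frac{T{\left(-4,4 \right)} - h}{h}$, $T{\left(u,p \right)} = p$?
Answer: $\frac{14195}{2} \approx 7097.5$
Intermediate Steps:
$y{\left(h \right)} = \frac{4 - h}{h}$
$Y{\left(y{\left(8 + 0 \right)} \right)} + 7098 = \frac{4 - \left(8 + 0\right)}{8 + 0} + 7098 = \frac{4 - 8}{8} + 7098 = \frac{1}{8} \left(-4\right) + 7098 = - \frac{1}{2} + 7098 = \frac{14195}{2}$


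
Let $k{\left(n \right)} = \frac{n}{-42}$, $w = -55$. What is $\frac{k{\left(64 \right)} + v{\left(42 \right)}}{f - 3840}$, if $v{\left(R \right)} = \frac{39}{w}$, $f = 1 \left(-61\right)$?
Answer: $\frac{2579}{4505655} \approx 0.00057239$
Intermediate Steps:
$f = -61$
$v{\left(R \right)} = - \frac{39}{55}$ ($v{\left(R \right)} = \frac{39}{-55} = 39 \left(- \frac{1}{55}\right) = - \frac{39}{55}$)
$k{\left(n \right)} = - \frac{n}{42}$ ($k{\left(n \right)} = n \left(- \frac{1}{42}\right) = - \frac{n}{42}$)
$\frac{k{\left(64 \right)} + v{\left(42 \right)}}{f - 3840} = \frac{\left(- \frac{1}{42}\right) 64 - \frac{39}{55}}{-61 - 3840} = \frac{- \frac{32}{21} - \frac{39}{55}}{-3901} = \left(- \frac{2579}{1155}\right) \left(- \frac{1}{3901}\right) = \frac{2579}{4505655}$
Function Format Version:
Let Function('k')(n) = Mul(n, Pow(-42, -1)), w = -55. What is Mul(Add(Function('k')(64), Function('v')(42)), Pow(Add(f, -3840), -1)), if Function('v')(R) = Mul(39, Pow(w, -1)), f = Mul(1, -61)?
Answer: Rational(2579, 4505655) ≈ 0.00057239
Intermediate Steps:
f = -61
Function('v')(R) = Rational(-39, 55) (Function('v')(R) = Mul(39, Pow(-55, -1)) = Mul(39, Rational(-1, 55)) = Rational(-39, 55))
Function('k')(n) = Mul(Rational(-1, 42), n) (Function('k')(n) = Mul(n, Rational(-1, 42)) = Mul(Rational(-1, 42), n))
Mul(Add(Function('k')(64), Function('v')(42)), Pow(Add(f, -3840), -1)) = Mul(Add(Mul(Rational(-1, 42), 64), Rational(-39, 55)), Pow(Add(-61, -3840), -1)) = Mul(Add(Rational(-32, 21), Rational(-39, 55)), Pow(-3901, -1)) = Mul(Rational(-2579, 1155), Rational(-1, 3901)) = Rational(2579, 4505655)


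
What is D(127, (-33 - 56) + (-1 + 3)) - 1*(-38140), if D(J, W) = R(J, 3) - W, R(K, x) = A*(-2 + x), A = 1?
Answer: 38228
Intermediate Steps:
R(K, x) = -2 + x (R(K, x) = 1*(-2 + x) = -2 + x)
D(J, W) = 1 - W (D(J, W) = (-2 + 3) - W = 1 - W)
D(127, (-33 - 56) + (-1 + 3)) - 1*(-38140) = (1 - ((-33 - 56) + (-1 + 3))) - 1*(-38140) = (1 - (-89 + 2)) + 38140 = (1 - 1*(-87)) + 38140 = (1 + 87) + 38140 = 88 + 38140 = 38228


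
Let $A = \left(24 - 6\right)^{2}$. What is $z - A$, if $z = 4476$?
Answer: $4152$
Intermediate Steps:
$A = 324$ ($A = 18^{2} = 324$)
$z - A = 4476 - 324 = 4152$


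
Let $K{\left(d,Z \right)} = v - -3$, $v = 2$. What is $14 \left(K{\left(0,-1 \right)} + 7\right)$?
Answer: $168$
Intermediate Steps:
$K{\left(d,Z \right)} = 5$ ($K{\left(d,Z \right)} = 2 - -3 = 2 + 3 = 5$)
$14 \left(K{\left(0,-1 \right)} + 7\right) = 14 \left(5 + 7\right) = 14 \cdot 12 = 168$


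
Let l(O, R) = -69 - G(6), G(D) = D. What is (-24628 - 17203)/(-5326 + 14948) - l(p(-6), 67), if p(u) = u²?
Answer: 679819/9622 ≈ 70.653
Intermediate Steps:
l(O, R) = -75 (l(O, R) = -69 - 1*6 = -69 - 6 = -75)
(-24628 - 17203)/(-5326 + 14948) - l(p(-6), 67) = (-24628 - 17203)/(-5326 + 14948) - 1*(-75) = -41831/9622 + 75 = 679819/9622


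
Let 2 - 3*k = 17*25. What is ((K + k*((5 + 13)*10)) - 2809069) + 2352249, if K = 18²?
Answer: -481876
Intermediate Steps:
k = -141 (k = ⅔ - 17*25/3 = ⅔ - ⅓*425 = ⅔ - 425/3 = -141)
K = 324
((K + k*((5 + 13)*10)) - 2809069) + 2352249 = ((324 - 141*(5 + 13)*10) - 2809069) + 2352249 = ((324 - 2538*10) - 2809069) + 2352249 = ((324 - 141*180) - 2809069) + 2352249 = ((324 - 25380) - 2809069) + 2352249 = (-25056 - 2809069) + 2352249 = -2834125 + 2352249 = -481876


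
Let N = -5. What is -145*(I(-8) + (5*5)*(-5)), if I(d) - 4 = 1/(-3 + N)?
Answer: 140505/8 ≈ 17563.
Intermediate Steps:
I(d) = 31/8 (I(d) = 4 + 1/(-3 - 5) = 4 + 1/(-8) = 4 - 1/8 = 31/8)
-145*(I(-8) + (5*5)*(-5)) = -145*(31/8 + (5*5)*(-5)) = -145*(31/8 + 25*(-5)) = -145*(31/8 - 125) = -145*(-969/8) = 140505/8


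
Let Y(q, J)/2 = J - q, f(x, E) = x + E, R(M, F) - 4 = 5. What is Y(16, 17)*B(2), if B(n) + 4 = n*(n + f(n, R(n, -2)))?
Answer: 44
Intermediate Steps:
R(M, F) = 9 (R(M, F) = 4 + 5 = 9)
f(x, E) = E + x
Y(q, J) = -2*q + 2*J (Y(q, J) = 2*(J - q) = -2*q + 2*J)
B(n) = -4 + n*(9 + 2*n) (B(n) = -4 + n*(n + (9 + n)) = -4 + n*(9 + 2*n))
Y(16, 17)*B(2) = (-2*16 + 2*17)*(-4 + 2² + 2*(9 + 2)) = (-32 + 34)*(-4 + 4 + 2*11) = 2*(-4 + 4 + 22) = 2*22 = 44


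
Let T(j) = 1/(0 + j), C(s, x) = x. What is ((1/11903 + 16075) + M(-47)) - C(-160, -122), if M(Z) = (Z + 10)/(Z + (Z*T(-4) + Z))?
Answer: 63430623112/3916087 ≈ 16197.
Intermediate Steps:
T(j) = 1/j
M(Z) = 4*(10 + Z)/(7*Z) (M(Z) = (Z + 10)/(Z + (Z/(-4) + Z)) = (10 + Z)/(Z + (Z*(-¼) + Z)) = (10 + Z)/(Z + (-Z/4 + Z)) = (10 + Z)/(Z + 3*Z/4) = (10 + Z)/((7*Z/4)) = (10 + Z)*(4/(7*Z)) = 4*(10 + Z)/(7*Z))
((1/11903 + 16075) + M(-47)) - C(-160, -122) = ((1/11903 + 16075) + (4/7)*(10 - 47)/(-47)) - 1*(-122) = ((1/11903 + 16075) + (4/7)*(-1/47)*(-37)) + 122 = (191340726/11903 + 148/329) + 122 = 62952860498/3916087 + 122 = 63430623112/3916087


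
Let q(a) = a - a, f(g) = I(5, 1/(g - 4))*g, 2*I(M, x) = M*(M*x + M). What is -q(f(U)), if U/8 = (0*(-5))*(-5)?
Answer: 0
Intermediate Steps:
U = 0 (U = 8*((0*(-5))*(-5)) = 8*(0*(-5)) = 8*0 = 0)
I(M, x) = M*(M + M*x)/2 (I(M, x) = (M*(M*x + M))/2 = (M*(M + M*x))/2 = M*(M + M*x)/2)
f(g) = g*(25/2 + 25/(2*(-4 + g))) (f(g) = ((1/2)*5**2*(1 + 1/(g - 4)))*g = ((1/2)*25*(1 + 1/(-4 + g)))*g = (25/2 + 25/(2*(-4 + g)))*g = g*(25/2 + 25/(2*(-4 + g))))
q(a) = 0
-q(f(U)) = -1*0 = 0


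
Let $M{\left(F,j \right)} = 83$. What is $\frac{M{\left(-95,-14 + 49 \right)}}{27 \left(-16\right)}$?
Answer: $- \frac{83}{432} \approx -0.19213$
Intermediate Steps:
$\frac{M{\left(-95,-14 + 49 \right)}}{27 \left(-16\right)} = \frac{83}{27 \left(-16\right)} = \frac{83}{-432} = 83 \left(- \frac{1}{432}\right) = - \frac{83}{432}$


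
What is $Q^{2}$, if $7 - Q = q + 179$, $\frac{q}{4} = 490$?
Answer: $4545424$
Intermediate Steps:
$q = 1960$ ($q = 4 \cdot 490 = 1960$)
$Q = -2132$ ($Q = 7 - \left(1960 + 179\right) = 7 - 2139 = -2132$)
$Q^{2} = \left(-2132\right)^{2} = 4545424$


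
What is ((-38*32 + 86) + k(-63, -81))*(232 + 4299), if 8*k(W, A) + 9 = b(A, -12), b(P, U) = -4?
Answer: -41019143/8 ≈ -5.1274e+6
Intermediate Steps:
k(W, A) = -13/8 (k(W, A) = -9/8 + (⅛)*(-4) = -9/8 - ½ = -13/8)
((-38*32 + 86) + k(-63, -81))*(232 + 4299) = ((-38*32 + 86) - 13/8)*(232 + 4299) = ((-1216 + 86) - 13/8)*4531 = (-1130 - 13/8)*4531 = -9053/8*4531 = -41019143/8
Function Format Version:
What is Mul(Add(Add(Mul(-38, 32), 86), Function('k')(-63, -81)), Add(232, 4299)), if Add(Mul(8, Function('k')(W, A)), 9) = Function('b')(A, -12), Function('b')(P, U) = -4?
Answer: Rational(-41019143, 8) ≈ -5.1274e+6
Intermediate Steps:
Function('k')(W, A) = Rational(-13, 8) (Function('k')(W, A) = Add(Rational(-9, 8), Mul(Rational(1, 8), -4)) = Add(Rational(-9, 8), Rational(-1, 2)) = Rational(-13, 8))
Mul(Add(Add(Mul(-38, 32), 86), Function('k')(-63, -81)), Add(232, 4299)) = Mul(Add(Add(Mul(-38, 32), 86), Rational(-13, 8)), Add(232, 4299)) = Mul(Add(Add(-1216, 86), Rational(-13, 8)), 4531) = Mul(Add(-1130, Rational(-13, 8)), 4531) = Mul(Rational(-9053, 8), 4531) = Rational(-41019143, 8)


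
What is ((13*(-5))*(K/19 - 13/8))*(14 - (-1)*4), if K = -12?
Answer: 200655/76 ≈ 2640.2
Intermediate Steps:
((13*(-5))*(K/19 - 13/8))*(14 - (-1)*4) = ((13*(-5))*(-12/19 - 13/8))*(14 - (-1)*4) = (-65*(-12*1/19 - 13*⅛))*(14 - 1*(-4)) = (-65*(-12/19 - 13/8))*(14 + 4) = -65*(-343/152)*18 = (22295/152)*18 = 200655/76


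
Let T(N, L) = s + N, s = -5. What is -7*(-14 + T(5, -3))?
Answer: 98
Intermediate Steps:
T(N, L) = -5 + N
-7*(-14 + T(5, -3)) = -7*(-14 + (-5 + 5)) = -7*(-14 + 0) = -7*(-14) = 98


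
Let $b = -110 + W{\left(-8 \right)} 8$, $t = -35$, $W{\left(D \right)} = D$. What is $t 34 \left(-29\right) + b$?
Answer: $34336$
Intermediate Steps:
$b = -174$ ($b = -110 - 64 = -174$)
$t 34 \left(-29\right) + b = \left(-35\right) 34 \left(-29\right) - 174 = \left(-1190\right) \left(-29\right) - 174 = 34510 - 174 = 34336$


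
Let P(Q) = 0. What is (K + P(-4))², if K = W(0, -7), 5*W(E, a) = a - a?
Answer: 0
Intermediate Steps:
W(E, a) = 0 (W(E, a) = (a - a)/5 = (⅕)*0 = 0)
K = 0
(K + P(-4))² = (0 + 0)² = 0² = 0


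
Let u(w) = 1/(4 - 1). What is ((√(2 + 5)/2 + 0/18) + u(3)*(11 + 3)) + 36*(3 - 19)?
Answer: -1714/3 + √7/2 ≈ -570.01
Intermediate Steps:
u(w) = ⅓ (u(w) = 1/3 = ⅓)
((√(2 + 5)/2 + 0/18) + u(3)*(11 + 3)) + 36*(3 - 19) = ((√(2 + 5)/2 + 0/18) + (11 + 3)/3) + 36*(3 - 19) = ((√7*(½) + 0*(1/18)) + (⅓)*14) + 36*(-16) = ((√7/2 + 0) + 14/3) - 576 = (√7/2 + 14/3) - 576 = (14/3 + √7/2) - 576 = -1714/3 + √7/2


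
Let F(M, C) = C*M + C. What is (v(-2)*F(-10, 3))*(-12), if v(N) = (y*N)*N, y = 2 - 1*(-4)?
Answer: 7776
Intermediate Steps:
F(M, C) = C + C*M
y = 6 (y = 2 + 4 = 6)
v(N) = 6*N² (v(N) = (6*N)*N = 6*N²)
(v(-2)*F(-10, 3))*(-12) = ((6*(-2)²)*(3*(1 - 10)))*(-12) = ((6*4)*(3*(-9)))*(-12) = (24*(-27))*(-12) = -648*(-12) = 7776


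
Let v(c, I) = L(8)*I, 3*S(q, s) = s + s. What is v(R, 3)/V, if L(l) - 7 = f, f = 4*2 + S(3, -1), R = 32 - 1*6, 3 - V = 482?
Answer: -43/479 ≈ -0.089770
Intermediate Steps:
S(q, s) = 2*s/3 (S(q, s) = (s + s)/3 = (2*s)/3 = 2*s/3)
V = -479 (V = 3 - 1*482 = 3 - 482 = -479)
R = 26 (R = 32 - 6 = 26)
f = 22/3 (f = 4*2 + (⅔)*(-1) = 8 - ⅔ = 22/3 ≈ 7.3333)
L(l) = 43/3 (L(l) = 7 + 22/3 = 43/3)
v(c, I) = 43*I/3
v(R, 3)/V = ((43/3)*3)/(-479) = 43*(-1/479) = -43/479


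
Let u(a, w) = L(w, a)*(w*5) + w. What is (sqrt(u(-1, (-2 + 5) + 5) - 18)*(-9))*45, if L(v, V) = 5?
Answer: -405*sqrt(190) ≈ -5582.5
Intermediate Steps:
u(a, w) = 26*w (u(a, w) = 5*(w*5) + w = 5*(5*w) + w = 25*w + w = 26*w)
(sqrt(u(-1, (-2 + 5) + 5) - 18)*(-9))*45 = (sqrt(26*((-2 + 5) + 5) - 18)*(-9))*45 = (sqrt(26*(3 + 5) - 18)*(-9))*45 = (sqrt(26*8 - 18)*(-9))*45 = (sqrt(208 - 18)*(-9))*45 = (sqrt(190)*(-9))*45 = -9*sqrt(190)*45 = -405*sqrt(190)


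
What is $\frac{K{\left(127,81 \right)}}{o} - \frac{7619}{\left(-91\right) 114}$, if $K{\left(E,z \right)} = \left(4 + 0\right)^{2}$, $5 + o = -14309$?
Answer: $\frac{2865589}{3907722} \approx 0.73331$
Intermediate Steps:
$o = -14314$ ($o = -5 - 14309 = -14314$)
$K{\left(E,z \right)} = 16$ ($K{\left(E,z \right)} = 4^{2} = 16$)
$\frac{K{\left(127,81 \right)}}{o} - \frac{7619}{\left(-91\right) 114} = \frac{16}{-14314} - \frac{7619}{\left(-91\right) 114} = 16 \left(- \frac{1}{14314}\right) - \frac{7619}{-10374} = - \frac{8}{7157} - - \frac{401}{546} = - \frac{8}{7157} + \frac{401}{546} = \frac{2865589}{3907722}$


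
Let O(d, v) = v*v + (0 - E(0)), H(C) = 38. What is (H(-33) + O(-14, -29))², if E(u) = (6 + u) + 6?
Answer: 751689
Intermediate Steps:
E(u) = 12 + u
O(d, v) = -12 + v² (O(d, v) = v*v + (0 - (12 + 0)) = v² + (0 - 1*12) = v² + (0 - 12) = v² - 12 = -12 + v²)
(H(-33) + O(-14, -29))² = (38 + (-12 + (-29)²))² = (38 + (-12 + 841))² = (38 + 829)² = 867² = 751689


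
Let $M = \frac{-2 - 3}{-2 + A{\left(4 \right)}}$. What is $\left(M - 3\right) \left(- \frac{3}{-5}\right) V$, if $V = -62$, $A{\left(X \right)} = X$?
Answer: $\frac{1023}{5} \approx 204.6$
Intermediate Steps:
$M = - \frac{5}{2}$ ($M = \frac{-2 - 3}{-2 + 4} = - \frac{5}{2} \approx -2.5$)
$\left(M - 3\right) \left(- \frac{3}{-5}\right) V = \left(- \frac{5}{2} - 3\right) \left(- \frac{3}{-5}\right) \left(-62\right) = - \frac{11 \left(\left(-3\right) \left(- \frac{1}{5}\right)\right)}{2} \left(-62\right) = \left(- \frac{11}{2}\right) \frac{3}{5} \left(-62\right) = \left(- \frac{33}{10}\right) \left(-62\right) = \frac{1023}{5}$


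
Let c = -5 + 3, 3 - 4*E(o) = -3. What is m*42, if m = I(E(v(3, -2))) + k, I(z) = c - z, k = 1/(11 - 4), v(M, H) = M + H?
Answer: -141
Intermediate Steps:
v(M, H) = H + M
E(o) = 3/2 (E(o) = ¾ - ¼*(-3) = ¾ + ¾ = 3/2)
c = -2
k = ⅐ (k = 1/7 = ⅐ ≈ 0.14286)
I(z) = -2 - z
m = -47/14 (m = (-2 - 1*3/2) + ⅐ = (-2 - 3/2) + ⅐ = -7/2 + ⅐ = -47/14 ≈ -3.3571)
m*42 = -47/14*42 = -141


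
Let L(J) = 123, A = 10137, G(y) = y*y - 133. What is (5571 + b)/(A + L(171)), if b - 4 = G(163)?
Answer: 32011/10260 ≈ 3.1200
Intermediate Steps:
G(y) = -133 + y² (G(y) = y² - 133 = -133 + y²)
b = 26440 (b = 4 + (-133 + 163²) = 4 + (-133 + 26569) = 4 + 26436 = 26440)
(5571 + b)/(A + L(171)) = (5571 + 26440)/(10137 + 123) = 32011/10260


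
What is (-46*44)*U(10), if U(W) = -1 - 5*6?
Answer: 62744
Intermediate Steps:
U(W) = -31 (U(W) = -1 - 30 = -31)
(-46*44)*U(10) = -46*44*(-31) = -2024*(-31) = 62744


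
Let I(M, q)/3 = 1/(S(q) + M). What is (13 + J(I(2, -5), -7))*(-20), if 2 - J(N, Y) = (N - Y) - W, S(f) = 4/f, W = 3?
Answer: -170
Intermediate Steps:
I(M, q) = 3/(M + 4/q) (I(M, q) = 3/(4/q + M) = 3/(M + 4/q))
J(N, Y) = 5 + Y - N (J(N, Y) = 2 - ((N - Y) - 1*3) = 2 - ((N - Y) - 3) = 2 - (-3 + N - Y) = 2 + (3 + Y - N) = 5 + Y - N)
(13 + J(I(2, -5), -7))*(-20) = (13 + (5 - 7 - 3*(-5)/(4 + 2*(-5))))*(-20) = (13 + (5 - 7 - 3*(-5)/(4 - 10)))*(-20) = (13 + (5 - 7 - 3*(-5)/(-6)))*(-20) = (13 + (5 - 7 - 3*(-5)*(-1)/6))*(-20) = (13 + (5 - 7 - 1*5/2))*(-20) = (13 + (5 - 7 - 5/2))*(-20) = (13 - 9/2)*(-20) = (17/2)*(-20) = -170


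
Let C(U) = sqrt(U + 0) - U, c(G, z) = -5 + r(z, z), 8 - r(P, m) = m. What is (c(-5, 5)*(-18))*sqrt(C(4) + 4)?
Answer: 36*sqrt(2) ≈ 50.912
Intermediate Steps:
r(P, m) = 8 - m
c(G, z) = 3 - z (c(G, z) = -5 + (8 - z) = 3 - z)
C(U) = sqrt(U) - U
(c(-5, 5)*(-18))*sqrt(C(4) + 4) = ((3 - 1*5)*(-18))*sqrt((sqrt(4) - 1*4) + 4) = ((3 - 5)*(-18))*sqrt((2 - 4) + 4) = (-2*(-18))*sqrt(-2 + 4) = 36*sqrt(2)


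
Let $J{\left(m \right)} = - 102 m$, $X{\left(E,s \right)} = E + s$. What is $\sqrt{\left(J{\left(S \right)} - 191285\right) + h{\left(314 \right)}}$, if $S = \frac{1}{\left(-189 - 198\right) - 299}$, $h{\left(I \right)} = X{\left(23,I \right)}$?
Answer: $\frac{i \sqrt{458465791}}{49} \approx 436.98 i$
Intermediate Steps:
$h{\left(I \right)} = 23 + I$
$S = - \frac{1}{686}$ ($S = \frac{1}{\left(-189 - 198\right) - 299} = \frac{1}{-387 - 299} = \frac{1}{-686} = - \frac{1}{686} \approx -0.0014577$)
$\sqrt{\left(J{\left(S \right)} - 191285\right) + h{\left(314 \right)}} = \sqrt{\left(\left(-102\right) \left(- \frac{1}{686}\right) - 191285\right) + \left(23 + 314\right)} = \sqrt{\left(\frac{51}{343} - 191285\right) + 337} = \sqrt{- \frac{65610704}{343} + 337} = \sqrt{- \frac{65495113}{343}} = \frac{i \sqrt{458465791}}{49}$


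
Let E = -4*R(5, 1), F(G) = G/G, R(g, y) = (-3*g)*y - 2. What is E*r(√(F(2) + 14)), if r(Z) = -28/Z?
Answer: -1904*√15/15 ≈ -491.61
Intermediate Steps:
R(g, y) = -2 - 3*g*y (R(g, y) = -3*g*y - 2 = -2 - 3*g*y)
F(G) = 1
E = 68 (E = -4*(-2 - 3*5*1) = -4*(-2 - 15) = -4*(-17) = 68)
E*r(√(F(2) + 14)) = 68*(-28/√(1 + 14)) = 68*(-28*√15/15) = -1904*√15/15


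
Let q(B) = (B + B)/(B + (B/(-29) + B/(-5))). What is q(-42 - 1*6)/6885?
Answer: 58/152847 ≈ 0.00037946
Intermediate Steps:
q(B) = 290/111 (q(B) = (2*B)/(B + (B*(-1/29) + B*(-1/5))) = (2*B)/(B + (-B/29 - B/5)) = (2*B)/(B - 34*B/145) = (2*B)/((111*B/145)) = (2*B)*(145/(111*B)) = 290/111)
q(-42 - 1*6)/6885 = (290/111)/6885 = (290/111)*(1/6885) = 58/152847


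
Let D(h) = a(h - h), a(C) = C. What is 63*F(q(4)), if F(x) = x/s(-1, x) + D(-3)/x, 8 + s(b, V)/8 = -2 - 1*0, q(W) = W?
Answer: -63/20 ≈ -3.1500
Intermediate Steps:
D(h) = 0 (D(h) = h - h = 0)
s(b, V) = -80 (s(b, V) = -64 + 8*(-2 - 1*0) = -64 + 8*(-2 + 0) = -64 + 8*(-2) = -64 - 16 = -80)
F(x) = -x/80 (F(x) = x/(-80) + 0/x = x*(-1/80) + 0 = -x/80 + 0 = -x/80)
63*F(q(4)) = 63*(-1/80*4) = 63*(-1/20) = -63/20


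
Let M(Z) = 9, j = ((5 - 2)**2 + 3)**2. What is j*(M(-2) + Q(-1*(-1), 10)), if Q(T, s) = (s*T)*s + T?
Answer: 15840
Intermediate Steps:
Q(T, s) = T + T*s**2 (Q(T, s) = (T*s)*s + T = T*s**2 + T = T + T*s**2)
j = 144 (j = (3**2 + 3)**2 = (9 + 3)**2 = 12**2 = 144)
j*(M(-2) + Q(-1*(-1), 10)) = 144*(9 + (-1*(-1))*(1 + 10**2)) = 144*(9 + 1*(1 + 100)) = 144*(9 + 1*101) = 144*(9 + 101) = 144*110 = 15840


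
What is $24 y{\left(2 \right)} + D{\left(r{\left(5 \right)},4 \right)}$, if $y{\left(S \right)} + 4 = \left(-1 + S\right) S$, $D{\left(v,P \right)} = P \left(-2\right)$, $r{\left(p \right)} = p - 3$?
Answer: $-56$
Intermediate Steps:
$r{\left(p \right)} = -3 + p$ ($r{\left(p \right)} = p - 3 = -3 + p$)
$D{\left(v,P \right)} = - 2 P$
$y{\left(S \right)} = -4 + S \left(-1 + S\right)$ ($y{\left(S \right)} = -4 + \left(-1 + S\right) S = -4 + S \left(-1 + S\right)$)
$24 y{\left(2 \right)} + D{\left(r{\left(5 \right)},4 \right)} = 24 \left(-4 + 2^{2} - 2\right) - 8 = 24 \left(-4 + 4 - 2\right) - 8 = 24 \left(-2\right) - 8 = -48 - 8 = -56$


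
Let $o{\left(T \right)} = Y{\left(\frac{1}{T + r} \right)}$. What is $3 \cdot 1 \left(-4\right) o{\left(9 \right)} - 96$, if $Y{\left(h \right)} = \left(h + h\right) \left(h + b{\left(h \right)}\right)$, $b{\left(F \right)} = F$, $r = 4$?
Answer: $- \frac{16272}{169} \approx -96.284$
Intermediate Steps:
$Y{\left(h \right)} = 4 h^{2}$ ($Y{\left(h \right)} = \left(h + h\right) \left(h + h\right) = 2 h 2 h = 4 h^{2}$)
$o{\left(T \right)} = \frac{4}{\left(4 + T\right)^{2}}$ ($o{\left(T \right)} = 4 \left(\frac{1}{T + 4}\right)^{2} = 4 \left(\frac{1}{4 + T}\right)^{2} = \frac{4}{\left(4 + T\right)^{2}}$)
$3 \cdot 1 \left(-4\right) o{\left(9 \right)} - 96 = 3 \cdot 1 \left(-4\right) \frac{4}{\left(4 + 9\right)^{2}} - 96 = 3 \left(-4\right) \frac{4}{169} - 96 = - 12 \cdot 4 \cdot \frac{1}{169} - 96 = \left(-12\right) \frac{4}{169} - 96 = - \frac{48}{169} - 96 = - \frac{16272}{169}$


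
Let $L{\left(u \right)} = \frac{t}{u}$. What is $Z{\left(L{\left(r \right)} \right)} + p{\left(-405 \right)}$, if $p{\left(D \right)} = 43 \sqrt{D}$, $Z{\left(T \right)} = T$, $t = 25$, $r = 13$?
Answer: $\frac{25}{13} + 387 i \sqrt{5} \approx 1.9231 + 865.36 i$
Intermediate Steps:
$L{\left(u \right)} = \frac{25}{u}$
$Z{\left(L{\left(r \right)} \right)} + p{\left(-405 \right)} = \frac{25}{13} + 43 \sqrt{-405} = 25 \cdot \frac{1}{13} + 43 \cdot 9 i \sqrt{5} = \frac{25}{13} + 387 i \sqrt{5}$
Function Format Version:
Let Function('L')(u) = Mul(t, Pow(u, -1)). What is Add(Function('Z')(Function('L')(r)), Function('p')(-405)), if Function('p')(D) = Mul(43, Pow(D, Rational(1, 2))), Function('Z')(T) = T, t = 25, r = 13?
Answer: Add(Rational(25, 13), Mul(387, I, Pow(5, Rational(1, 2)))) ≈ Add(1.9231, Mul(865.36, I))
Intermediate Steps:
Function('L')(u) = Mul(25, Pow(u, -1))
Add(Function('Z')(Function('L')(r)), Function('p')(-405)) = Add(Mul(25, Pow(13, -1)), Mul(43, Pow(-405, Rational(1, 2)))) = Add(Mul(25, Rational(1, 13)), Mul(43, Mul(9, I, Pow(5, Rational(1, 2))))) = Add(Rational(25, 13), Mul(387, I, Pow(5, Rational(1, 2))))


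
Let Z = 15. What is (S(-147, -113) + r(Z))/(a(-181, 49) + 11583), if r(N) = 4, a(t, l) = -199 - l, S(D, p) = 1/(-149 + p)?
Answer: 1047/2969770 ≈ 0.00035255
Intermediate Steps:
(S(-147, -113) + r(Z))/(a(-181, 49) + 11583) = (1/(-149 - 113) + 4)/((-199 - 1*49) + 11583) = (1/(-262) + 4)/((-199 - 49) + 11583) = (-1/262 + 4)/(-248 + 11583) = (1047/262)/11335 = (1047/262)*(1/11335) = 1047/2969770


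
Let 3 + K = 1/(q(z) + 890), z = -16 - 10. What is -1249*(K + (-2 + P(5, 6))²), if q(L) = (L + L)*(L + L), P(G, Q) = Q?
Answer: -58357027/3594 ≈ -16237.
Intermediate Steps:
z = -26
q(L) = 4*L² (q(L) = (2*L)*(2*L) = 4*L²)
K = -10781/3594 (K = -3 + 1/(4*(-26)² + 890) = -3 + 1/(4*676 + 890) = -3 + 1/(2704 + 890) = -3 + 1/3594 = -10781/3594 ≈ -2.9997)
-1249*(K + (-2 + P(5, 6))²) = -1249*(-10781/3594 + (-2 + 6)²) = -1249*(-10781/3594 + 4²) = -1249*(-10781/3594 + 16) = -1249*46723/3594 = -58357027/3594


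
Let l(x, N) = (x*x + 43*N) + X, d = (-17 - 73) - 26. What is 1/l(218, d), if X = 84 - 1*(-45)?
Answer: 1/42665 ≈ 2.3438e-5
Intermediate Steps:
X = 129 (X = 84 + 45 = 129)
d = -116 (d = -90 - 26 = -116)
l(x, N) = 129 + x**2 + 43*N (l(x, N) = (x*x + 43*N) + 129 = (x**2 + 43*N) + 129 = 129 + x**2 + 43*N)
1/l(218, d) = 1/(129 + 218**2 + 43*(-116)) = 1/(129 + 47524 - 4988) = 1/42665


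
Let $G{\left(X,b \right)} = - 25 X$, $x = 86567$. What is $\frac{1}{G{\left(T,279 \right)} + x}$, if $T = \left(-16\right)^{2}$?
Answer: $\frac{1}{80167} \approx 1.2474 \cdot 10^{-5}$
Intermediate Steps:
$T = 256$
$\frac{1}{G{\left(T,279 \right)} + x} = \frac{1}{\left(-25\right) 256 + 86567} = \frac{1}{-6400 + 86567} = \frac{1}{80167}$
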